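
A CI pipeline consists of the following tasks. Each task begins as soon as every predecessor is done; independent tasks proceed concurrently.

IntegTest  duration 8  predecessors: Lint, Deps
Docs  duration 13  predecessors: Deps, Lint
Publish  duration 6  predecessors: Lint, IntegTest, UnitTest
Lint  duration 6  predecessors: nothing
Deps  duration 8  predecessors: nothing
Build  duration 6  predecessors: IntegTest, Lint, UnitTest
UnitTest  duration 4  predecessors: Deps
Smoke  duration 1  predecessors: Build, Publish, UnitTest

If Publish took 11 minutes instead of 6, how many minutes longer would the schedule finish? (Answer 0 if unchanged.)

5

The binding path is Deps→IntegTest→Publish→Smoke = 8+8+6+1 = 23; finish at 23 minutes.
Publish is on the critical path; changing it to 11 makes that path 28 minutes.
That remains the longest chain; total 28 minutes.
Change in finish: 28 − 23 = +5 minutes.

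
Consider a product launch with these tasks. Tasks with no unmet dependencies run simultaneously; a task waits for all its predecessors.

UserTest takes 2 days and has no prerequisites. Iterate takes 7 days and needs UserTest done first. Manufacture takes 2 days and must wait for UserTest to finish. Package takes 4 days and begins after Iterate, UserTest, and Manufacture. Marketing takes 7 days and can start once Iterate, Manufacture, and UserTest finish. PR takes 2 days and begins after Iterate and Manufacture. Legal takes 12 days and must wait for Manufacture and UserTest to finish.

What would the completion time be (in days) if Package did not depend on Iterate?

Original critical path: UserTest→Iterate→Marketing = 2+7+7 = 16 ⇒ 16 days.
Without Iterate→Package, Package's earliest start moves from 9 to 4.
The longest chain is now UserTest→Iterate→Marketing = 2+7+7 = 16, so the project takes 16 days.

16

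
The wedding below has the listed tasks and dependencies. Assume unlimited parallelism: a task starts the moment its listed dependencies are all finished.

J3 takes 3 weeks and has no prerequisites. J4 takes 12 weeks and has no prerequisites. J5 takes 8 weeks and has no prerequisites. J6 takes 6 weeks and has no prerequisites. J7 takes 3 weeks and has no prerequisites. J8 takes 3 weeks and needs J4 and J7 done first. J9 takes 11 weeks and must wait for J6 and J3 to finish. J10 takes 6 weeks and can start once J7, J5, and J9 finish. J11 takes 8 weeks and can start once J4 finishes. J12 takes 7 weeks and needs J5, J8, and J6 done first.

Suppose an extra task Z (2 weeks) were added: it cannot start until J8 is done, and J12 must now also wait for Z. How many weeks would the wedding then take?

24

Originally the wedding takes 23 weeks.
With Z inserted, J12 now waits for max(J5, J8, J6, Z).
New critical path: J4→J8→Z→J12 = 12+3+2+7 = 24 ⇒ 24 weeks.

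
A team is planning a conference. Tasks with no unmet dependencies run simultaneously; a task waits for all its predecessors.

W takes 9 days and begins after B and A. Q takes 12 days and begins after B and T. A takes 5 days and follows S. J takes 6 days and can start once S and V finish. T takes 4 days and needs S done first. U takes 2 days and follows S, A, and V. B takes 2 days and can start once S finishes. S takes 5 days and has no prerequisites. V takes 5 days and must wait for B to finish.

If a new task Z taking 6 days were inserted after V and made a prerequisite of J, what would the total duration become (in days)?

24

Originally the job takes 21 days.
With Z inserted, J now waits for max(S, V, Z).
New critical path: S→B→V→Z→J = 5+2+5+6+6 = 24 ⇒ 24 days.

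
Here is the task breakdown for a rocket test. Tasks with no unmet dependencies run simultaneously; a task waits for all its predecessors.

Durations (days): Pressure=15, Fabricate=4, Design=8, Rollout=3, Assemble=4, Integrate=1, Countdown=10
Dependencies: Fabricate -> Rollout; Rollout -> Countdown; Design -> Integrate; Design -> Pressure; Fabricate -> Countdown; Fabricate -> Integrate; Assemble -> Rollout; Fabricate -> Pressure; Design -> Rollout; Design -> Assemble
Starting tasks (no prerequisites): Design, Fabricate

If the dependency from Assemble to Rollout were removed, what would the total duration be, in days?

Original critical path: Design→Assemble→Rollout→Countdown = 8+4+3+10 = 25 ⇒ 25 days.
Without Assemble→Rollout, Rollout's earliest start moves from 12 to 8.
The longest chain is now Design→Pressure = 8+15 = 23, so the project takes 23 days.

23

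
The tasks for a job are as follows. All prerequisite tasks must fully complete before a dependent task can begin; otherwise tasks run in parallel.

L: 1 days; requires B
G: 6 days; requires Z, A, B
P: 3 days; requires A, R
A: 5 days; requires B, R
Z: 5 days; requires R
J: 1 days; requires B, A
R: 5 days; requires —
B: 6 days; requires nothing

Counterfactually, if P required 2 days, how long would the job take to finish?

17

Critical path before the change: B→A→G = 6+5+6 = 17 giving 17 days.
The longest path through P is only 14 days, so P has float 3.
That remains the longest chain; total 17 days.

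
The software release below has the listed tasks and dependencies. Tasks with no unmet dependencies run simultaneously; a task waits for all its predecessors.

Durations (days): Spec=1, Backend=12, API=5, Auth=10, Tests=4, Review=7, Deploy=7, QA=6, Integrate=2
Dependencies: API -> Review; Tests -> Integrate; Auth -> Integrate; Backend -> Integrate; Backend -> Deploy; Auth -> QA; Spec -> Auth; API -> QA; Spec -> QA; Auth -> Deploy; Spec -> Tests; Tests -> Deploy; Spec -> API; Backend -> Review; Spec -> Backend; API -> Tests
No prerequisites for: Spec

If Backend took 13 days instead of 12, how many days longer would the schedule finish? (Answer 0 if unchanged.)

1

Baseline: Spec→Backend→Review = 1+12+7 = 20 → 20 days.
Backend lies on that path, so at 13 days the path becomes 21 days.
The critical path is still Spec→Backend→Review; finish is now 21 days.
Change in finish: 21 − 20 = +1 days.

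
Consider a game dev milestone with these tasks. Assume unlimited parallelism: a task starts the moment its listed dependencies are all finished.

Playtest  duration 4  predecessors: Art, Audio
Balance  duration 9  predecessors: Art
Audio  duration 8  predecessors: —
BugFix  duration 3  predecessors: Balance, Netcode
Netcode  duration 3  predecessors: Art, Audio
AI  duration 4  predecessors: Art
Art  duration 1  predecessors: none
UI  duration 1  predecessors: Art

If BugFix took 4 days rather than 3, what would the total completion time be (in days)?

The binding path is Audio→Netcode→BugFix = 8+3+3 = 14; finish at 14 days.
BugFix is on the critical path; changing it to 4 makes that path 15 days.
That remains the longest chain; total 15 days.

15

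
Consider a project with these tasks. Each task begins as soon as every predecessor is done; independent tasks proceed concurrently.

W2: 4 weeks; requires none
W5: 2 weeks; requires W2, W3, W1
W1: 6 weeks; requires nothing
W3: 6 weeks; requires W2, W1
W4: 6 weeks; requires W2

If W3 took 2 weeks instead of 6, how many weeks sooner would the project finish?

4

Baseline: W1→W3→W5 = 6+6+2 = 14 → 14 weeks.
W3 is on the critical path; changing it to 2 makes that path 10 weeks.
No other chain overtakes it, so the finish is 10 weeks.
Change in finish: 10 − 14 = -4 weeks.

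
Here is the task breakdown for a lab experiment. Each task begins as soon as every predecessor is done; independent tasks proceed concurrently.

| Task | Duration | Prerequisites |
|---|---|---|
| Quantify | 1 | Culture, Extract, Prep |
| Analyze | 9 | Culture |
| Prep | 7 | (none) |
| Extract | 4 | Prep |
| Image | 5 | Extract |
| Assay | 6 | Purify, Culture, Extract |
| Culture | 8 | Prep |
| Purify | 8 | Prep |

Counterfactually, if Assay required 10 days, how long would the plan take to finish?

25

Actual critical path: Prep→Culture→Analyze = 7+8+9 = 24 ⇒ 24 days.
The longest path through Assay is only 21 days, so Assay has float 3.
Now Prep→Culture→Assay = 7+8+10 = 25 is longest, so the finish becomes 25 days.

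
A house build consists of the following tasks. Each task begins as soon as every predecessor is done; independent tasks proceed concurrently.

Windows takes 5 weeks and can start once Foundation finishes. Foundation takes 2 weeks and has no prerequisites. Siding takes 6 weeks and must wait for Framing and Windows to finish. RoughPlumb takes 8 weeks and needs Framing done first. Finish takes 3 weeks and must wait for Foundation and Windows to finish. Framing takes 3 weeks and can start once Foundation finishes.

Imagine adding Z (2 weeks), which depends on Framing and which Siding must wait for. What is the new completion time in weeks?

13

Originally the schedule takes 13 weeks.
With Z inserted, Siding now waits for max(Framing, Windows, Z).
New critical path: Foundation→Framing→Z→Siding = 2+3+2+6 = 13 ⇒ 13 weeks.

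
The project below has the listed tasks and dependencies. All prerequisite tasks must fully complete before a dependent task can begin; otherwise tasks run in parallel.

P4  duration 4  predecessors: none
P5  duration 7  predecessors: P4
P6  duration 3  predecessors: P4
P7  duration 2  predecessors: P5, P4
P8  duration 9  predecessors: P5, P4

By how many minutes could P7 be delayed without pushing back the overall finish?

P4→P5→P8 = 4+7+9 = 20 sets the makespan at 20 minutes.
Longest path through P7: 13 minutes (earliest finish 13, latest finish 20).
Float = 20 − 13 = 7.

7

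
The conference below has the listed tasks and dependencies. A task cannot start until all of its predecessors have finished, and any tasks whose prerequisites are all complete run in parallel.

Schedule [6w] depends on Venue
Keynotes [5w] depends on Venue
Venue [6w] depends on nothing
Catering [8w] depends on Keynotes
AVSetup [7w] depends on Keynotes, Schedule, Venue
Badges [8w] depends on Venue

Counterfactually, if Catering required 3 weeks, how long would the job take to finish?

19

Baseline: Venue→Keynotes→Catering = 6+5+8 = 19 → 19 weeks.
Catering is on the critical path; changing it to 3 makes that path 14 weeks.
New critical path: Venue→Schedule→AVSetup = 6+6+7 = 19 ⇒ 19 weeks.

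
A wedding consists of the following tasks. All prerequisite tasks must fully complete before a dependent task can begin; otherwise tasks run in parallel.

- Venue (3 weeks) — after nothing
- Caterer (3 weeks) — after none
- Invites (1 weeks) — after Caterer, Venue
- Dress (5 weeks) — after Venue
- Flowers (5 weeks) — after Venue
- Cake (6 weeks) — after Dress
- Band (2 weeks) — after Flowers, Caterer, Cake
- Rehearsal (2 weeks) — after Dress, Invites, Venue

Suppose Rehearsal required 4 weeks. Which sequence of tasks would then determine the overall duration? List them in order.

Venue, Dress, Cake, Band

As given, the longest chain is Venue→Dress→Cake→Band = 3+5+6+2 = 16, so the finish is 16 weeks.
Rehearsal has 6 weeks of float (longest path through it is 10).
The critical path is still Venue→Dress→Cake→Band; finish is now 16 weeks.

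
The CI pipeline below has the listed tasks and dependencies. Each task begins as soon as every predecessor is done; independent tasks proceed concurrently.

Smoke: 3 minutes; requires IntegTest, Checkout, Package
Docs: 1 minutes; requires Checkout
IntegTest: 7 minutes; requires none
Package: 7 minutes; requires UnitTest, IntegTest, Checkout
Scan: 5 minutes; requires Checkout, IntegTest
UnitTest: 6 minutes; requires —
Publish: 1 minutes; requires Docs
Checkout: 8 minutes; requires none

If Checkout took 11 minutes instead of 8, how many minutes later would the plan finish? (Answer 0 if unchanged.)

3

As given, the longest chain is Checkout→Package→Smoke = 8+7+3 = 18, so the finish is 18 minutes.
Checkout is on the critical path; changing it to 11 makes that path 21 minutes.
The critical path is still Checkout→Package→Smoke; finish is now 21 minutes.
Change in finish: 21 − 18 = +3 minutes.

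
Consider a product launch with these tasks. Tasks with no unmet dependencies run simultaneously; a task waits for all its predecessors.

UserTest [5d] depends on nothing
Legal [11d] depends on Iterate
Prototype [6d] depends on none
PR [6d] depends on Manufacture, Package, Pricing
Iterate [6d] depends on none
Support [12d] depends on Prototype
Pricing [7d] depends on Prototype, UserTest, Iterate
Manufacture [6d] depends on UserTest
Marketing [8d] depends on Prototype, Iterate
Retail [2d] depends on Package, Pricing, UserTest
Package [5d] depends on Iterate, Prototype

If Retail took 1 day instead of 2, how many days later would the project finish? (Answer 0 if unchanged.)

0

Baseline: Prototype→Pricing→PR = 6+7+6 = 19 → 19 days.
Retail has 4 days of float (longest path through it is 15).
No other chain overtakes it, so the finish is 19 days.
Change in finish: 19 − 19 = +0 days.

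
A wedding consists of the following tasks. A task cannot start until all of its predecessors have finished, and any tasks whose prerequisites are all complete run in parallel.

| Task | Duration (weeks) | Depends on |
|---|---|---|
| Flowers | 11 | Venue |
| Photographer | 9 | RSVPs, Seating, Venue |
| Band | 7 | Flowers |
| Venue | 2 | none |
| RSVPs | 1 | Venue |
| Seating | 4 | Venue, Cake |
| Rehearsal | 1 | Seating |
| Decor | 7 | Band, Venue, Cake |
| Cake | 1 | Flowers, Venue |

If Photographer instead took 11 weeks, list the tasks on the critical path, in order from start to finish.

Venue, Flowers, Cake, Seating, Photographer

Baseline: Venue→Flowers→Cake→Seating→Photographer = 2+11+1+4+9 = 27 → 27 weeks.
Photographer is on the critical path; changing it to 11 makes that path 29 weeks.
No other chain overtakes it, so the finish is 29 weeks.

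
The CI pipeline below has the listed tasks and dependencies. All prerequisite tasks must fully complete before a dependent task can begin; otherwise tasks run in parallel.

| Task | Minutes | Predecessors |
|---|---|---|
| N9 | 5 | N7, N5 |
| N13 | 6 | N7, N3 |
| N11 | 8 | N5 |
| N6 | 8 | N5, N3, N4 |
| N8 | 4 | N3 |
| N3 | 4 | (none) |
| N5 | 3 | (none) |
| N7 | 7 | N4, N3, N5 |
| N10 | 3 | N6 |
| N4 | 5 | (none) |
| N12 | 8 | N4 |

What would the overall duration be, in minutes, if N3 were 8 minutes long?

21

Critical path before the change: N4→N7→N13 = 5+7+6 = 18 giving 18 minutes.
N3 is off the critical path — its longest chain is 17 minutes, giving 1 of slack.
New critical path: N3→N7→N13 = 8+7+6 = 21 ⇒ 21 minutes.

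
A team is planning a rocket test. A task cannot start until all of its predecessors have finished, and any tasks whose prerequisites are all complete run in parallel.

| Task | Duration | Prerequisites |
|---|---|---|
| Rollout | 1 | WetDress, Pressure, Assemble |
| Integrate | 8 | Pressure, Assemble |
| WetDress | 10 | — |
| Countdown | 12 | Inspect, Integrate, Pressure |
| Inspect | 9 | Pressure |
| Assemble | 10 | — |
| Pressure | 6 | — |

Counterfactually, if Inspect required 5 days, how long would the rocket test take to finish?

Critical path before the change: Assemble→Integrate→Countdown = 10+8+12 = 30 giving 30 days.
Inspect is off the critical path — its longest chain is 27 days, giving 3 of slack.
The critical path is still Assemble→Integrate→Countdown; finish is now 30 days.

30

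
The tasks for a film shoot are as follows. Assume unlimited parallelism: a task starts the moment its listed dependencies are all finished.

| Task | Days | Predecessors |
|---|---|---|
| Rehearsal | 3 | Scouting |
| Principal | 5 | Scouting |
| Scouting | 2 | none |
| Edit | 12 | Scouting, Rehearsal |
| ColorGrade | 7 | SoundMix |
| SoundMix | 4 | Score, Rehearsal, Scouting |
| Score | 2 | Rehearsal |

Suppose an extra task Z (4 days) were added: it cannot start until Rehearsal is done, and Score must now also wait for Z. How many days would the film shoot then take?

22

Originally the film shoot takes 18 days.
With Z inserted, Score now waits for max(Rehearsal, Z).
New critical path: Scouting→Rehearsal→Z→Score→SoundMix→ColorGrade = 2+3+4+2+4+7 = 22 ⇒ 22 days.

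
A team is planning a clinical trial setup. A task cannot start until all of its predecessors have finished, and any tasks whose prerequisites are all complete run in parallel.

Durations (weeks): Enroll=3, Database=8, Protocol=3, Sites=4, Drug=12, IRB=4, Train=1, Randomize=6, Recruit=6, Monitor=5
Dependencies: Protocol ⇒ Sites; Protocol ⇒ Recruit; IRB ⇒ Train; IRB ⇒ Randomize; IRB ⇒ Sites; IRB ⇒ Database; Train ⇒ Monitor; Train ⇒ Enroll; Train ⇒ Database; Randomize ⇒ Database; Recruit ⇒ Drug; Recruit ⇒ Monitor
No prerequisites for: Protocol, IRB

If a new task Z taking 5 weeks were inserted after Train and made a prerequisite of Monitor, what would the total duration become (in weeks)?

21

Originally the clinical trial setup takes 21 weeks.
With Z inserted, Monitor now waits for max(Train, Recruit, Z).
New critical path: Protocol→Recruit→Drug = 3+6+12 = 21 ⇒ 21 weeks.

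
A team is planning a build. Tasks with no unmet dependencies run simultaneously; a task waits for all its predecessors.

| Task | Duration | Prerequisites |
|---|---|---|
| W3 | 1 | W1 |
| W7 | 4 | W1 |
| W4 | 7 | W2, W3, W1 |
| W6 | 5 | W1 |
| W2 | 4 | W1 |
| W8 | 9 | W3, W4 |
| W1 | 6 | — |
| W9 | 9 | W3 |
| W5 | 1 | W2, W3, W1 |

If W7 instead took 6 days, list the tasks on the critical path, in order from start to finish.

W1, W2, W4, W8

Critical path before the change: W1→W2→W4→W8 = 6+4+7+9 = 26 giving 26 days.
The longest path through W7 is only 10 days, so W7 has float 16.
That remains the longest chain; total 26 days.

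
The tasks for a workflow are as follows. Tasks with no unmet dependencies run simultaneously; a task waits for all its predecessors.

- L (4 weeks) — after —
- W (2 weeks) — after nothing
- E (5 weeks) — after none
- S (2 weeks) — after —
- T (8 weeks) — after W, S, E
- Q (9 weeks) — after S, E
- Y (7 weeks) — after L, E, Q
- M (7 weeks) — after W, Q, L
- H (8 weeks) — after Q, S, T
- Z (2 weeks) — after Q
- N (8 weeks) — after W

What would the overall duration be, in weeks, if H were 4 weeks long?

Actual critical path: E→Q→H = 5+9+8 = 22 ⇒ 22 weeks.
H is on the critical path; changing it to 4 makes that path 18 weeks.
The binding chain switches to E→Q→Y = 5+9+7 = 21; finish 21 weeks.

21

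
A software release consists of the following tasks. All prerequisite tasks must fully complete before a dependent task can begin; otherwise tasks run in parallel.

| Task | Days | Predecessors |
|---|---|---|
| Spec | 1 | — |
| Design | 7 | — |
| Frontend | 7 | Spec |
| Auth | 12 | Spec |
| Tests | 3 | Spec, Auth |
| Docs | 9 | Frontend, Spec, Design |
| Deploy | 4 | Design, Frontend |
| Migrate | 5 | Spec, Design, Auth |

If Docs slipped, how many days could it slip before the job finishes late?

The longest chain is Spec→Auth→Migrate = 1+12+5 = 18; overall finish 18 days.
Longest path through Docs: 17 days (earliest finish 17, latest finish 18).
So Docs can slip 18 − 17 = 1 day.

1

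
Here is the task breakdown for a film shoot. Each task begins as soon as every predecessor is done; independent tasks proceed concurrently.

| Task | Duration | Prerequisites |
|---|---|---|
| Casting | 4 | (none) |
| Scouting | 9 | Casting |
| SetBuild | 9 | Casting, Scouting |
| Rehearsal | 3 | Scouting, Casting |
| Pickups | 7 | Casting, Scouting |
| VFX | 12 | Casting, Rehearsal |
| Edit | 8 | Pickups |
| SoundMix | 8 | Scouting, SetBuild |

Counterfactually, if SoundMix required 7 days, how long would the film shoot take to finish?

Baseline: Casting→Scouting→SetBuild→SoundMix = 4+9+9+8 = 30 → 30 days.
SoundMix lies on that path, so at 7 days the path becomes 29 days.
No other chain overtakes it, so the finish is 29 days.

29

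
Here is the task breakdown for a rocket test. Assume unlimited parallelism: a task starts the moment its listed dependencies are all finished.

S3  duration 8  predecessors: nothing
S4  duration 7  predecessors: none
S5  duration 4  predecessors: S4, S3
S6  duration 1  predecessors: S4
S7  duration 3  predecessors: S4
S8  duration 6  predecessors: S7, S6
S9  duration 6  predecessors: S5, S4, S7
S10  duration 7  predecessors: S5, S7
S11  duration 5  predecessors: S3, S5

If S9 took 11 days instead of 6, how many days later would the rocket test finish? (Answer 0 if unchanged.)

4

Critical path before the change: S3→S5→S10 = 8+4+7 = 19 giving 19 days.
The longest path through S9 is only 18 days, so S9 has float 1.
The binding chain switches to S3→S5→S9 = 8+4+11 = 23; finish 23 days.
Change in finish: 23 − 19 = +4 days.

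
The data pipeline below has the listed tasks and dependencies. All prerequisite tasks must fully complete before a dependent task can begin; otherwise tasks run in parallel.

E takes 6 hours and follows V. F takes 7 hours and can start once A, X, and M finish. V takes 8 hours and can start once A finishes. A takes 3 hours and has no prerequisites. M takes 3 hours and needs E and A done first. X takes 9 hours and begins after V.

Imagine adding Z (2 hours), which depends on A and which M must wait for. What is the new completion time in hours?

27

Originally the project takes 27 hours.
With Z inserted, M now waits for max(E, A, Z).
New critical path: A→V→X→F = 3+8+9+7 = 27 ⇒ 27 hours.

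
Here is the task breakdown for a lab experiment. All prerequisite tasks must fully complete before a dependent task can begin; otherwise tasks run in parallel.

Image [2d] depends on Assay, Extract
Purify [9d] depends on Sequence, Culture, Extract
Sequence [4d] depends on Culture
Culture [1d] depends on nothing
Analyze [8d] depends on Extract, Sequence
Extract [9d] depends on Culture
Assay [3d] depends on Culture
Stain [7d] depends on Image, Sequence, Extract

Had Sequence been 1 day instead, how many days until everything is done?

As given, the longest chain is Culture→Extract→Purify = 1+9+9 = 19, so the finish is 19 days.
The longest path through Sequence is only 14 days, so Sequence has float 5.
No other chain overtakes it, so the finish is 19 days.

19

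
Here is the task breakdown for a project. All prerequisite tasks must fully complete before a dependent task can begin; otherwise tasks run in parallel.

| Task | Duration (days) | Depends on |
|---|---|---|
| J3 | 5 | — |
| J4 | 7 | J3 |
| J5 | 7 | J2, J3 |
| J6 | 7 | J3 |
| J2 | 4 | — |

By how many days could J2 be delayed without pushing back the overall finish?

Critical path: J3→J4 = 5+7 = 12, so the finish is 12 days.
J2 finishes as early as 4 and must finish by 5.
So J2 can slip 5 − 4 = 1 day.

1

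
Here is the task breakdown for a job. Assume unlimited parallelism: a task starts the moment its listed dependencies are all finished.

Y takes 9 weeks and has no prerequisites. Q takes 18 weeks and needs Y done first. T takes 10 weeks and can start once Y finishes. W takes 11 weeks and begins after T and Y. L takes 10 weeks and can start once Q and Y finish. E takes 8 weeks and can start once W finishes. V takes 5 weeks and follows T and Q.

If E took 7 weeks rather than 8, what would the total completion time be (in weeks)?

37

Actual critical path: Y→T→W→E = 9+10+11+8 = 38 ⇒ 38 weeks.
E lies on that path, so at 7 weeks the path becomes 37 weeks.
New critical path: Y→Q→L = 9+18+10 = 37 ⇒ 37 weeks.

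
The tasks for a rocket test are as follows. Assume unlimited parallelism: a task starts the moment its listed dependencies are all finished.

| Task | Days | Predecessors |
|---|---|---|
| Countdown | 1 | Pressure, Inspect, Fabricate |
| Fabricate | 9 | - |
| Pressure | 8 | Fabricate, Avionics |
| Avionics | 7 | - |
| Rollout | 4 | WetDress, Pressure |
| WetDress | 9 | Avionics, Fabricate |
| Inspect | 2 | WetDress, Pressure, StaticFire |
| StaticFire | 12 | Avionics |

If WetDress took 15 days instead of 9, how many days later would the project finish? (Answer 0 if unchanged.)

The binding path is Fabricate→WetDress→Rollout = 9+9+4 = 22; finish at 22 days.
WetDress lies on that path, so at 15 days the path becomes 28 days.
That remains the longest chain; total 28 days.
Change in finish: 28 − 22 = +6 days.

6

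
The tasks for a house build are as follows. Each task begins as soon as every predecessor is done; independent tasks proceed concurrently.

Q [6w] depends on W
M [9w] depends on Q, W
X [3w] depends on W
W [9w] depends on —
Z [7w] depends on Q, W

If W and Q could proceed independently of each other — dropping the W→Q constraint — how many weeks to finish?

With the dependency in place, W→Q→M = 9+6+9 = 24 sets the finish at 24 weeks.
Without W→Q, Q's earliest start moves from 9 to 0.
New critical path: W→M = 9+9 = 18 ⇒ 18 weeks.

18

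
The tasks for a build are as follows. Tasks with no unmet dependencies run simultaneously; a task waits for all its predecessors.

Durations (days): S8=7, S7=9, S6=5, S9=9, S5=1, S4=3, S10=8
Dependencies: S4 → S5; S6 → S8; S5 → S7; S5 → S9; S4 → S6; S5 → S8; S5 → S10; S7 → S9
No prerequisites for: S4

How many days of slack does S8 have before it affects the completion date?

Critical path: S4→S5→S7→S9 = 3+1+9+9 = 22, so the finish is 22 days.
The longest chain containing S8 totals 15 days.
Slack of S8 = 15 − 8 = 7 days.

7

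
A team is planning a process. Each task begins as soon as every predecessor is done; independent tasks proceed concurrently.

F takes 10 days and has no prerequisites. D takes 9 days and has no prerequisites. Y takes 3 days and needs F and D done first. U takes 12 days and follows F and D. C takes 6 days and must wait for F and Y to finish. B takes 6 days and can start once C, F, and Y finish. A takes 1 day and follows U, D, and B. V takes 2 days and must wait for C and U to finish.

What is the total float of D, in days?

F→Y→C→B→A = 10+3+6+6+1 = 26 sets the makespan at 26 days.
D finishes as early as 9 and must finish by 10.
Float = 26 − 25 = 1.

1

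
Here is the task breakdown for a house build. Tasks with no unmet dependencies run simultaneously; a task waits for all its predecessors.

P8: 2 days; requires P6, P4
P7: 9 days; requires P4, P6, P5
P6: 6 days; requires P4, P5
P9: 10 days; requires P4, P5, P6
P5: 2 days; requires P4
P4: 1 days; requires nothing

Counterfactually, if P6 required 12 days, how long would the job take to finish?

25

Baseline: P4→P5→P6→P9 = 1+2+6+10 = 19 → 19 days.
P6 lies on that path, so at 12 days the path becomes 25 days.
That remains the longest chain; total 25 days.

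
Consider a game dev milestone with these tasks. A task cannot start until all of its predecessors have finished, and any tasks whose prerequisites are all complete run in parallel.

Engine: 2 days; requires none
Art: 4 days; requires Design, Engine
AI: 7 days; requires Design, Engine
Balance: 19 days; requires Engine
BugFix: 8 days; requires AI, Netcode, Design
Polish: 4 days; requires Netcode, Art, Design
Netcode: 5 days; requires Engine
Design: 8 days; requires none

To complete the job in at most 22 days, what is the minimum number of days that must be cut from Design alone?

1

Current finish: 23 days; target: 22.
Design is on every critical path, so each day cut from Design cuts the finish by one (this holds down to a finish of 21).
Need 23 − 22 = 1 day off Design → Design becomes 7 days, finish becomes 22.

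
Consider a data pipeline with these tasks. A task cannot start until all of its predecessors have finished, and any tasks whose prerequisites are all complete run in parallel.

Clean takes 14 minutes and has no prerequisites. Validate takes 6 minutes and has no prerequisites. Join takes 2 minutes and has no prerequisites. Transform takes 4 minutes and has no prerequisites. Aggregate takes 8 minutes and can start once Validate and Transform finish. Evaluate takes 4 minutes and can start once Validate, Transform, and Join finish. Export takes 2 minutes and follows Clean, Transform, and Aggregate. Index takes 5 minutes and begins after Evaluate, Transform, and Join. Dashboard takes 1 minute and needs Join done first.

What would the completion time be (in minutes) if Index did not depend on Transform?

16

Original critical path: Clean→Export = 14+2 = 16 ⇒ 16 minutes.
Dropping Transform→Index doesn't change Index's earliest start (10); another predecessor still binds.
The longest chain is now Clean→Export = 14+2 = 16, so the plan takes 16 minutes.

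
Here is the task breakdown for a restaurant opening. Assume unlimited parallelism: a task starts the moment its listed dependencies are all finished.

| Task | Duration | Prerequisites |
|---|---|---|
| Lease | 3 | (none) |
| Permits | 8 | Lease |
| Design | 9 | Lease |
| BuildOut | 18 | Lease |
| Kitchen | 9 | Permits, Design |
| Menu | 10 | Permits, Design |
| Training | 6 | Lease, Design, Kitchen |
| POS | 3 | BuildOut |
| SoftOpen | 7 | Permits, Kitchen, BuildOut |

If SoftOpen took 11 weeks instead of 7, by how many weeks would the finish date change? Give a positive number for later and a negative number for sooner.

Actual critical path: Lease→Design→Kitchen→SoftOpen = 3+9+9+7 = 28 ⇒ 28 weeks.
SoftOpen is on the critical path; changing it to 11 makes that path 32 weeks.
No other chain overtakes it, so the finish is 32 weeks.
Change in finish: 32 − 28 = +4 weeks.

4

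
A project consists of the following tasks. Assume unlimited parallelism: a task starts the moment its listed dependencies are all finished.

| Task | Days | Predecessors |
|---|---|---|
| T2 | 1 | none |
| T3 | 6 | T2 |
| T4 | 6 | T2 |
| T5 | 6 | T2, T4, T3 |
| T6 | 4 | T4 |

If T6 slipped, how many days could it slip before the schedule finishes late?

2

Critical path: T2→T3→T5 = 1+6+6 = 13, so the finish is 13 days.
T6 finishes as early as 11 and must finish by 13.
So T6 can slip 13 − 11 = 2 days.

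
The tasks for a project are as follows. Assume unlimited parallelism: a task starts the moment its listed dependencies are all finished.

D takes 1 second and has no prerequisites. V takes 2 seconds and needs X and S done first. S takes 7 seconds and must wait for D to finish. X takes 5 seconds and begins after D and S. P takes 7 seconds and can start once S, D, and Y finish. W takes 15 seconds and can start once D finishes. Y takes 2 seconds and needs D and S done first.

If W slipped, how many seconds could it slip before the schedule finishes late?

1

D→S→Y→P = 1+7+2+7 = 17 sets the makespan at 17 seconds.
The longest chain containing W totals 16 seconds.
So W can slip 17 − 16 = 1 second.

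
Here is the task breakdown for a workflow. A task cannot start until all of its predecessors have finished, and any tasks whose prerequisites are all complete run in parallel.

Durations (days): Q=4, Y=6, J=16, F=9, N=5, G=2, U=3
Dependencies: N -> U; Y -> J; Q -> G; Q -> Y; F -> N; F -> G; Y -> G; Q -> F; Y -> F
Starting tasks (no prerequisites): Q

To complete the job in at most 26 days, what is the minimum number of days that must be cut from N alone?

1

Current finish: 27 days; target: 26.
N is on every critical path, so each day cut from N cuts the finish by one (this holds down to a finish of 26).
Need 27 − 26 = 1 day off N → N becomes 4 days, finish becomes 26.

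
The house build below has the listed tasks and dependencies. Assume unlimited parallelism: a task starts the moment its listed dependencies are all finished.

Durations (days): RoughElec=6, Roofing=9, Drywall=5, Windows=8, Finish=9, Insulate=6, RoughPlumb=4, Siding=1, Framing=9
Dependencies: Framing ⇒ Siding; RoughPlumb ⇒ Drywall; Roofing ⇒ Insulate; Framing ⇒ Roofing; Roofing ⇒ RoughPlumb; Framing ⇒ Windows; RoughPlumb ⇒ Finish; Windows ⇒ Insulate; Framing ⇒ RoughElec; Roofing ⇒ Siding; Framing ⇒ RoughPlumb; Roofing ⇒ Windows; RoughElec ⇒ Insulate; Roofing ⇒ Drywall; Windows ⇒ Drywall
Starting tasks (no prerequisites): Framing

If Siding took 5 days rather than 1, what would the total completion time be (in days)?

32

Actual critical path: Framing→Roofing→Windows→Insulate = 9+9+8+6 = 32 ⇒ 32 days.
Siding has 13 days of float (longest path through it is 19).
The critical path is still Framing→Roofing→Windows→Insulate; finish is now 32 days.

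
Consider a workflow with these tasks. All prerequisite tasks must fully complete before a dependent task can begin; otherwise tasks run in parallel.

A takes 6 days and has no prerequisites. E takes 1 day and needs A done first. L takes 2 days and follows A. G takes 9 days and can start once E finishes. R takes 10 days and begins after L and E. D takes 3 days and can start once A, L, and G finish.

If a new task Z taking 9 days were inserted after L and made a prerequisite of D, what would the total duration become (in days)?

20

Originally the job takes 19 days.
With Z inserted, D now waits for max(A, L, G, Z).
New critical path: A→L→Z→D = 6+2+9+3 = 20 ⇒ 20 days.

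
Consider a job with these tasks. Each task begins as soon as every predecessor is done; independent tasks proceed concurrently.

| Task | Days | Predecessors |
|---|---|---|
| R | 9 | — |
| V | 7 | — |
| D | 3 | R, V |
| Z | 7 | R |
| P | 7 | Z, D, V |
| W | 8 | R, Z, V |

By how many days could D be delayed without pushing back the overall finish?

Critical path: R→Z→W = 9+7+8 = 24, so the finish is 24 days.
The longest chain containing D totals 19 days.
So D can slip 17 − 12 = 5 days.

5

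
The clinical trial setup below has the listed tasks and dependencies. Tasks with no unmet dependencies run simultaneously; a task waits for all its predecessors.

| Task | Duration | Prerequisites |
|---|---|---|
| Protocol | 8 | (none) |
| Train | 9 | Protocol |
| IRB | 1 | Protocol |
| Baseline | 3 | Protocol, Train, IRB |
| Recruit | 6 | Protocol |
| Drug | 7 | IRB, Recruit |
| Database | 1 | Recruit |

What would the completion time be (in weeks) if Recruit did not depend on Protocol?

Original critical path: Protocol→Recruit→Drug = 8+6+7 = 21 ⇒ 21 weeks.
Without Protocol→Recruit, Recruit's earliest start moves from 8 to 0.
New critical path: Protocol→Train→Baseline = 8+9+3 = 20 ⇒ 20 weeks.

20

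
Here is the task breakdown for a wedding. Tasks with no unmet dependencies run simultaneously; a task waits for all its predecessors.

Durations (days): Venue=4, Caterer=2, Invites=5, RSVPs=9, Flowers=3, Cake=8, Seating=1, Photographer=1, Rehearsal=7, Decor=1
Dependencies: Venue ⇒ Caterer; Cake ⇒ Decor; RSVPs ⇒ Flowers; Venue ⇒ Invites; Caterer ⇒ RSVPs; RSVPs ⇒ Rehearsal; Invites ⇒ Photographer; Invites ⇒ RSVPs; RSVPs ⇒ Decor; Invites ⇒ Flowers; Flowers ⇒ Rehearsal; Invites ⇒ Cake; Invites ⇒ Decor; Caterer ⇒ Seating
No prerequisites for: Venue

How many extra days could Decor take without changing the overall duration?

9

Venue→Invites→RSVPs→Flowers→Rehearsal = 4+5+9+3+7 = 28 sets the makespan at 28 days.
The longest chain containing Decor totals 19 days.
So Decor can slip 28 − 19 = 9 days.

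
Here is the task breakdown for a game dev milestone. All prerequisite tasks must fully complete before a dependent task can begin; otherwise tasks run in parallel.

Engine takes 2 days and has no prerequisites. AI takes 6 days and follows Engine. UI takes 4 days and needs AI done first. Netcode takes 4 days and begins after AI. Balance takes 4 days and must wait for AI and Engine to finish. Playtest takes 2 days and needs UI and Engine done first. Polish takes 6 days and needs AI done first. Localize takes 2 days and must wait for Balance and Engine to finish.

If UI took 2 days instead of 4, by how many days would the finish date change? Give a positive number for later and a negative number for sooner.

0

The binding path is Engine→AI→UI→Playtest = 2+6+4+2 = 14; finish at 14 days.
UI lies on that path, so at 2 days the path becomes 12 days.
The binding chain switches to Engine→AI→Balance→Localize = 2+6+4+2 = 14; finish 14 days.
Change in finish: 14 − 14 = +0 days.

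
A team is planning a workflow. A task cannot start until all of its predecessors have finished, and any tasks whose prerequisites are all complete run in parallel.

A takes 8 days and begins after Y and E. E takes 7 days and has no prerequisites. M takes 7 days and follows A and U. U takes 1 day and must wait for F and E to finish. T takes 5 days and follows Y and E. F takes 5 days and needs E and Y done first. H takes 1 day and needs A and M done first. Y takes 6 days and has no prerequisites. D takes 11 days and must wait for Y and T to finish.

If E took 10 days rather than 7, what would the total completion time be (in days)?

26

Actual critical path: E→A→M→H = 7+8+7+1 = 23 ⇒ 23 days.
E lies on that path, so at 10 days the path becomes 26 days.
The critical path is still E→A→M→H; finish is now 26 days.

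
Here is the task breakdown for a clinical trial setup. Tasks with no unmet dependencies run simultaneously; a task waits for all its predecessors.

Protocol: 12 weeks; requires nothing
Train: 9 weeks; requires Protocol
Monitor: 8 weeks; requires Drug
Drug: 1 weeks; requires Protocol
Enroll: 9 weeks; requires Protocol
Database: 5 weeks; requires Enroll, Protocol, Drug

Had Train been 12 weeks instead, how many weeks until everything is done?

26

Critical path before the change: Protocol→Enroll→Database = 12+9+5 = 26 giving 26 weeks.
Train has 5 weeks of float (longest path through it is 21).
No other chain overtakes it, so the finish is 26 weeks.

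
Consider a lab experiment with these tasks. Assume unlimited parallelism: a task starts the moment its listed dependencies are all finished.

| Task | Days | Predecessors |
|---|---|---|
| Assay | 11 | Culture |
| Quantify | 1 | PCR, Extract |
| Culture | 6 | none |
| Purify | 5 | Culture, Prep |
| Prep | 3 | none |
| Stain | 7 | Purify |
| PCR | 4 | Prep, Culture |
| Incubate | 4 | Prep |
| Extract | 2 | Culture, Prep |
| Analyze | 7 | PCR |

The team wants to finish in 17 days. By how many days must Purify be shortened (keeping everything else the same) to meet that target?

Current finish: 18 days; target: 17.
Purify is on every critical path, so each day cut from Purify cuts the finish by one (this holds down to a finish of 17).
Need 18 − 17 = 1 day off Purify → Purify becomes 4 days, finish becomes 17.

1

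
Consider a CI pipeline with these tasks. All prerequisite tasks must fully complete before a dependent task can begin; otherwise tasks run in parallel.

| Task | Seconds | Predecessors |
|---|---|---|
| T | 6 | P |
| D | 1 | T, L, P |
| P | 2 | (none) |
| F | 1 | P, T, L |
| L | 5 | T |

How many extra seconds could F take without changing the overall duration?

0

Critical path: P→T→L→F = 2+6+5+1 = 14, so the finish is 14 seconds.
Longest path through F: 14 seconds (earliest finish 14, latest finish 14).
So F can slip 14 − 14 = 0 seconds.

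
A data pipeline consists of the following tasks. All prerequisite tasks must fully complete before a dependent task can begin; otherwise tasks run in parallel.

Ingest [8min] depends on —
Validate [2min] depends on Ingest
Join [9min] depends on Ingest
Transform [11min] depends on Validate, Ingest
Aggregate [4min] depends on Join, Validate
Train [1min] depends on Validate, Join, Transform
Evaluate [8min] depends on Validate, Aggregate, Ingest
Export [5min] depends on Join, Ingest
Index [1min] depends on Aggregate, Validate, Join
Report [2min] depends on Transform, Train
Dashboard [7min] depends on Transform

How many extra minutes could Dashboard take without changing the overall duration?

Critical path: Ingest→Join→Aggregate→Evaluate = 8+9+4+8 = 29, so the finish is 29 minutes.
The longest chain containing Dashboard totals 28 minutes.
Float = 29 − 28 = 1.

1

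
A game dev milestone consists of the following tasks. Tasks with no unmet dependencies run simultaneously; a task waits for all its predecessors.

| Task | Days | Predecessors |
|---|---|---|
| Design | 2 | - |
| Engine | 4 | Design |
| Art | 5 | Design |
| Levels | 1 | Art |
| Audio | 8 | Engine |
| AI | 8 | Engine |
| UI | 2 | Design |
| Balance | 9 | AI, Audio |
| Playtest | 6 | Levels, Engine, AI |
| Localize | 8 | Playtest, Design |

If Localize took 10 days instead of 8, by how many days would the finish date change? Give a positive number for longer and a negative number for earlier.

Actual critical path: Design→Engine→AI→Playtest→Localize = 2+4+8+6+8 = 28 ⇒ 28 days.
Localize is on the critical path; changing it to 10 makes that path 30 days.
No other chain overtakes it, so the finish is 30 days.
Change in finish: 30 − 28 = +2 days.

2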